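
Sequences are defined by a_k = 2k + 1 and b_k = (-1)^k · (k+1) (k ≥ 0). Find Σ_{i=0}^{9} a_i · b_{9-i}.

Write out a_i and b_{9-i} for i = 0,…,9 and sum the products.
Σ = 1·(-10) + 3·9 + 5·(-8) + 7·7 + 9·(-6) + 11·5 + 13·(-4) + 15·3 + 17·(-2) + 19·1 = 5.

5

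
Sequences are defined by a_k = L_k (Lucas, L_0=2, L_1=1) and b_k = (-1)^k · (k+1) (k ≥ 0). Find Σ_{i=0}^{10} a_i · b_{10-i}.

76

The convolution is the x^10 coefficient of A(x)B(x).
Σ = 2·11 + 1·(-10) + 3·9 + 4·(-8) + 7·7 + 11·(-6) + 18·5 + 29·(-4) + 47·3 + 76·(-2) + 123·1 = 76.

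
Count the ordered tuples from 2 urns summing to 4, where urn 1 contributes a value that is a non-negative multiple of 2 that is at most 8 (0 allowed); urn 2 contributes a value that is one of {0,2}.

The generating function for the choices is (1 + z² + z⁴ + z⁶ + z⁸)·(1 + z²); the count is [z⁴].
(1 + z² + z⁴ + z⁶ + z⁸) has coefficients 1,0,1,0,1 for degrees 0…4.
(1 + z²) has coefficients 1,0,1,0,0 for degrees 0…4.
[z⁴] = 1·0 + 1·1 + 1·1 = 2.

2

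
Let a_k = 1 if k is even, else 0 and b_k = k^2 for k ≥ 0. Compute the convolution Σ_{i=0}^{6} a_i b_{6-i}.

The convolution is the x^6 coefficient of A(x)B(x).
Σ = 1·36 + 0·25 + 1·16 + 0·9 + 1·4 + 0·1 + 1·0 = 56.

56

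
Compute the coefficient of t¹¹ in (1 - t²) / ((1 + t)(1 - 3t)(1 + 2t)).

69630

Partial fractions give a closed form: a_n = (2/5)·3^n + (3/5)·(-2)^n.
At n = 11: a_11 = 69630.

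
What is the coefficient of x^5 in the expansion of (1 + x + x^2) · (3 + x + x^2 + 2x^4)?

2

(1 + x + x^2) has coefficients 1,1,1 for degrees 0…2.
(3 + x + x^2 + 2x^4) has coefficients 3,1,1,0,2,0 for degrees 0…5.
[x^5] = 1·0 + 1·2 + 1·0 = 2.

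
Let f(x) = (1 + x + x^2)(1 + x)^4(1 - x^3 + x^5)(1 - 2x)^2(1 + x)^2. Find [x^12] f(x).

(1 + x + x^2) has coefficients 1,1,1 for degrees 0…2.
(1 + x)^4 has coefficients 1,4,6,4,1,0,0,0,0,0,0,0,0 for degrees 0…12.
Multiplying by (1 - x^3 + x^5) gives running coefficients 1,4,6,3,-3,-5,0,5,4,1,0,0,0 for degrees 0…12.
Multiplying by (1 - 2x)^2 gives running coefficients 1,0,-6,-5,9,19,8,-15,-16,5,12,4,0 for degrees 0…12.
Finally multiplying by (1 + x)^2, the product of all factors after the first has coefficients 1,2,-5,-17,-7,32,55,20,-38,-42,6,33,20 for degrees 0…12.
[x^12] = 1·20 + 1·33 + 1·6 = 59.

59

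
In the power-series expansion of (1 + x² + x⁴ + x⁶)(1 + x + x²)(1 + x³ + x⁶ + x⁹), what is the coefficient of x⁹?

4

(1 + x² + x⁴ + x⁶) has coefficients 1,0,1,0,1,0,1 for degrees 0…6.
(1 + x + x²) has coefficients 1,1,1,0,0,0,0,0,0,0 for degrees 0…9.
Finally multiplying by (1 + x³ + x⁶ + x⁹), the product of all factors after the first has coefficients 1,1,1,1,1,1,1,1,1,1 for degrees 0…9.
[x⁹] = 1·1 + 1·1 + 1·1 + 1·1 = 4.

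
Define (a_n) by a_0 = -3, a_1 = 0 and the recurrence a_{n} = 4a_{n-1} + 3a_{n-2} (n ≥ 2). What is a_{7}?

The ordinary generating function has denominator 1 - 4q - 3q^2.
Iterating the recurrence: a_0,…,a_{7} = -3, 0, -9, -36, -171, -792, -3681, -17100.

-17100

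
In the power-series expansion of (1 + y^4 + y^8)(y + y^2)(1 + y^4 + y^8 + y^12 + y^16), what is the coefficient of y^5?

2

(1 + y^4 + y^8) has coefficients 1,0,0,0,1,0 for degrees 0…5.
(y + y^2) has coefficients 0,1,1,0,0,0 for degrees 0…5.
Finally multiplying by (1 + y^4 + y^8 + y^12 + y^16), the product of all factors after the first has coefficients 0,1,1,0,0,1 for degrees 0…5.
[y^5] = 1·1 + 1·1 = 2.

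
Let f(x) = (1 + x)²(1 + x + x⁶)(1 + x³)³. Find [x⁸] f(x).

(1 + x)² has coefficients 1,2,1 for degrees 0…2.
(1 + x + x⁶) has coefficients 1,1,0,0,0,0,1,0,0 for degrees 0…8.
Finally multiplying by (1 + x³)³, the product of all factors after the first has coefficients 1,1,0,3,3,0,4,3,0 for degrees 0…8.
[x⁸] = 1·0 + 2·3 + 1·4 = 10.

10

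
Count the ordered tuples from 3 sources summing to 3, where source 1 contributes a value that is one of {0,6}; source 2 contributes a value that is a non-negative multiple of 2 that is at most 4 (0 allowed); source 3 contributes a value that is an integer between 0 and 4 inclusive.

2

The generating function for the choices is (1 + y^6)·(1 + y^2 + y^4)·(1 + y + y^2 + y^3 + y^4); the count is [y^3].
(1 + y^6) has coefficients 1,0,0,0 for degrees 0…3.
(1 + y^2 + y^4) has coefficients 1,0,1,0 for degrees 0…3.
Finally multiplying by (1 + y + y^2 + y^3 + y^4), the product of all factors after the first has coefficients 1,1,2,2 for degrees 0…3.
[y^3] = 1·2 = 2.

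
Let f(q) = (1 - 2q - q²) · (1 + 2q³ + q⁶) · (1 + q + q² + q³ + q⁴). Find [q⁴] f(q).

(1 - 2q - q²) has coefficients 1,-2,-1 for degrees 0…2.
(1 + 2q³ + q⁶) has coefficients 1,0,0,2,0 for degrees 0…4.
Finally multiplying by (1 + q + q² + q³ + q⁴), the product of all factors after the first has coefficients 1,1,1,3,3 for degrees 0…4.
[q⁴] = 1·3 − 2·3 − 1·1 = -4.

-4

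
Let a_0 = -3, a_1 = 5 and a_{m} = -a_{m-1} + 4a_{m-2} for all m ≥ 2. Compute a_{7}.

1685

The ordinary generating function has denominator 1 + q - 4q^2.
Iterating the recurrence: a_0,…,a_{7} = -3, 5, -17, 37, -105, 253, -673, 1685.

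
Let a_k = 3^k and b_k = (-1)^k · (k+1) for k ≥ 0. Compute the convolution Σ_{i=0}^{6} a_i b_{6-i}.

412

This is [x^6] in the product of the two ordinary generating functions.
Σ = 1·7 + 3·(-6) + 9·5 + 27·(-4) + 81·3 + 243·(-2) + 729·1 = 412.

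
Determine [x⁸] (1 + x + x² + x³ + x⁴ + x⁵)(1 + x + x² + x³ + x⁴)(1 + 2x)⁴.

362

(1 + x + x² + x³ + x⁴ + x⁵) has coefficients 1,1,1,1,1,1 for degrees 0…5.
(1 + x + x² + x³ + x⁴) has coefficients 1,1,1,1,1,0,0,0,0 for degrees 0…8.
Finally multiplying by (1 + 2x)⁴, the product of all factors after the first has coefficients 1,9,33,65,81,80,72,48,16 for degrees 0…8.
[x⁸] = 1·16 + 1·48 + 1·72 + 1·80 + 1·81 + 1·65 = 362.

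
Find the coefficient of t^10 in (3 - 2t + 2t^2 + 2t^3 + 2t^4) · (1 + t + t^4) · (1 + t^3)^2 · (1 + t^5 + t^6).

20

(3 - 2t + 2t^2 + 2t^3 + 2t^4) has coefficients 3,-2,2,2,2 for degrees 0…4.
(1 + t + t^4) has coefficients 1,1,0,0,1,0,0,0,0,0,0 for degrees 0…10.
Multiplying by (1 + t^3)^2 gives running coefficients 1,1,0,2,3,0,1,3,0,0,1 for degrees 0…10.
Finally multiplying by (1 + t^5 + t^6), the product of all factors after the first has coefficients 1,1,0,2,3,1,3,4,2,5,4 for degrees 0…10.
[t^10] = 3·4 − 2·5 + 2·2 + 2·4 + 2·3 = 20.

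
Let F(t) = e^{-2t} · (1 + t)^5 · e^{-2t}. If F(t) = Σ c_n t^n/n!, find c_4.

The EGF product rule gives c_4 = Σ_{k_1+k_2+k_3=4} C(4; k_1,k_2,k_3) · ∏ g_i(k_i), where e^{-2t} gives (-2)^k; (1+t)^5 gives the falling factorial (5)_k; e^{-2t} gives (-2)^k.
g_1(k) for k = 0…4: 1, -2, 4, -8, 16.
g_2(k) for k = 0…4: 1, 5, 20, 60, 120.
g_3(k) for k = 0…4: 1, -2, 4, -8, 16.
First combine the last two factors: h(k) = Σ_j C(k,j)·g_2(j)·g_3(k−j) for k = 0…4: 1, 3, 4, -8, -24.
c_4 = Σ_k C(4,k)·g_1(k)·h(4−k) = 1·1·(-24) + 4·(-2)·(-8) + 6·4·4 + 4·(-8)·3 + 1·16·1 = −24 + 64 + 96 − 96 + 16 = 56.

56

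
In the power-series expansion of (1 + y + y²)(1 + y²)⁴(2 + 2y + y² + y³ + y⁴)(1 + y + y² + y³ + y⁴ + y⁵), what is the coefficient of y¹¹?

210

(1 + y + y²) has coefficients 1,1,1 for degrees 0…2.
(1 + y²)⁴ has coefficients 1,0,4,0,6,0,4,0,1,0,0,0 for degrees 0…11.
Multiplying by (2 + 2y + y² + y³ + y⁴) gives running coefficients 2,2,9,9,17,16,18,14,12,6,5,1 for degrees 0…11.
Finally multiplying by (1 + y + y² + y³ + y⁴ + y⁵), the product of all factors after the first has coefficients 2,4,13,22,39,55,71,83,86,83,71,56 for degrees 0…11.
[y¹¹] = 1·56 + 1·71 + 1·83 = 210.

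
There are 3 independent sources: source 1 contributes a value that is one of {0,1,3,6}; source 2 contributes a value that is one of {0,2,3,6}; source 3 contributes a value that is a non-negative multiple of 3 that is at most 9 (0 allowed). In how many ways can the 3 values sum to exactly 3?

The generating function for the choices is (1 + t + t^3 + t^6)·(1 + t^2 + t^3 + t^6)·(1 + t^3 + t^6 + t^9); the count is [t^3].
(1 + t + t^3 + t^6) has coefficients 1,1,0,1 for degrees 0…3.
(1 + t^2 + t^3 + t^6) has coefficients 1,0,1,1 for degrees 0…3.
Finally multiplying by (1 + t^3 + t^6 + t^9), the product of all factors after the first has coefficients 1,0,1,2 for degrees 0…3.
[t^3] = 1·2 + 1·1 + 1·1 = 4.

4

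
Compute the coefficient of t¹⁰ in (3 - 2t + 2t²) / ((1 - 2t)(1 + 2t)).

The denominator gives the recurrence a_n = 4a_(n−2) for n ≥ 3; the numerator fixes a_0 = 3, a_1 = -2, a_2 = 14.
Iterating: 3, -2, 14, -8, 56, -32, 224, -128, 896, -512, 3584, so a_10 = 3584.

3584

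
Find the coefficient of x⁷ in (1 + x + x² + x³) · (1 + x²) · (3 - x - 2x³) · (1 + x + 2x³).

-9

(1 + x + x² + x³) has coefficients 1,1,1,1 for degrees 0…3.
(1 + x²) has coefficients 1,0,1,0,0,0,0,0 for degrees 0…7.
Multiplying by (3 - x - 2x³) gives running coefficients 3,-1,3,-3,0,-2,0,0 for degrees 0…7.
Finally multiplying by (1 + x + 2x³), the product of all factors after the first has coefficients 3,2,2,6,-5,4,-8,0 for degrees 0…7.
[x⁷] = 1·0 + 1·(-8) + 1·4 + 1·(-5) = -9.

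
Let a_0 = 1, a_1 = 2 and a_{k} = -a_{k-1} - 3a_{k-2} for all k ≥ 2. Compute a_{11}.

599

The ordinary generating function has denominator 1 + z + 3z^2.
Iterating the recurrence: a_0,…,a_{11} = 1, 2, -5, -1, 16, -13, -35, 74, 31, -253, 160, 599.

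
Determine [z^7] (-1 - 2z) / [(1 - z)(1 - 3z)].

-5466

Partial fractions give a closed form: a_n = (3/2)·1^n + (-5/2)·3^n.
At n = 7: a_7 = -5466.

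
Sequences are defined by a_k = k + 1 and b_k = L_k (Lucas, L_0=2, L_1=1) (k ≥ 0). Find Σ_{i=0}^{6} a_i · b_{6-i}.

112

The convolution is the t^6 coefficient of A(t)B(t).
Σ = 1·18 + 2·11 + 3·7 + 4·4 + 5·3 + 6·1 + 7·2 = 112.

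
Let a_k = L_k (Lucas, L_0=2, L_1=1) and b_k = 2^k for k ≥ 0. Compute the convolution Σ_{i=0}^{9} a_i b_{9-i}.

Write out a_i and b_{9-i} for i = 0,…,9 and sum the products.
Σ = 2·512 + 1·256 + 3·128 + 4·64 + 7·32 + 11·16 + 18·8 + 29·4 + 47·2 + 76·1 = 2750.

2750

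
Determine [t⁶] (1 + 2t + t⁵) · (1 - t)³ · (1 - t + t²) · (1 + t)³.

(1 + 2t + t⁵) has coefficients 1,2,0,0,0,1 for degrees 0…5.
(1 - t)³ has coefficients 1,-3,3,-1,0,0,0 for degrees 0…6.
Multiplying by (1 - t + t²) gives running coefficients 1,-4,7,-7,4,-1,0 for degrees 0…6.
Finally multiplying by (1 + t)³, the product of all factors after the first has coefficients 1,-1,-2,3,0,-3,2 for degrees 0…6.
[t⁶] = 1·2 + 2·(-3) + 1·(-1) = -5.

-5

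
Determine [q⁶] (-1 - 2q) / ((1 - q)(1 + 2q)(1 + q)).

-1

Partial fractions give a closed form: a_n = (-1/2)·1^n + (-1/2)·(-1)^n.
At n = 6: a_6 = -1.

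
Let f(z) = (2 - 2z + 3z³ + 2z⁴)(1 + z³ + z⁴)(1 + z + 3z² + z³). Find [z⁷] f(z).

4

(2 - 2z + 3z³ + 2z⁴) has coefficients 2,-2,0,3,2 for degrees 0…4.
(1 + z³ + z⁴) has coefficients 1,0,0,1,1,0,0,0 for degrees 0…7.
Finally multiplying by (1 + z + 3z² + z³), the product of all factors after the first has coefficients 1,1,3,2,2,4,4,1 for degrees 0…7.
[z⁷] = 2·1 − 2·4 + 3·2 + 2·2 = 4.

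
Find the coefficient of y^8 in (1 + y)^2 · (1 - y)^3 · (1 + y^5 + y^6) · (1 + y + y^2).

-3

(1 + y)^2 has coefficients 1,2,1 for degrees 0…2.
(1 - y)^3 has coefficients 1,-3,3,-1,0,0,0,0,0 for degrees 0…8.
Multiplying by (1 + y^5 + y^6) gives running coefficients 1,-3,3,-1,0,1,-2,0,2 for degrees 0…8.
Finally multiplying by (1 + y + y^2), the product of all factors after the first has coefficients 1,-2,1,-1,2,0,-1,-1,0 for degrees 0…8.
[y^8] = 1·0 + 2·(-1) + 1·(-1) = -3.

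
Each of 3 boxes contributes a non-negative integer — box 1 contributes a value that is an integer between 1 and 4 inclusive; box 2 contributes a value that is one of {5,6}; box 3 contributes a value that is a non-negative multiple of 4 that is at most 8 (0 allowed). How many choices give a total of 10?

2

The generating function for the choices is (t + t² + t³ + t⁴)·(t⁵ + t⁶)·(1 + t⁴ + t⁸); the count is [t¹⁰].
(t + t² + t³ + t⁴) has coefficients 0,1,1,1,1 for degrees 0…4.
(t⁵ + t⁶) has coefficients 0,0,0,0,0,1,1,0,0,0,0 for degrees 0…10.
Finally multiplying by (1 + t⁴ + t⁸), the product of all factors after the first has coefficients 0,0,0,0,0,1,1,0,0,1,1 for degrees 0…10.
[t¹⁰] = 1·1 + 1·0 + 1·0 + 1·1 = 2.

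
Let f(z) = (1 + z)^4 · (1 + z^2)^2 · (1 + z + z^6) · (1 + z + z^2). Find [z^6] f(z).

73

(1 + z)^4 has coefficients 1,4,6,4,1 for degrees 0…4.
(1 + z^2)^2 has coefficients 1,0,2,0,1,0,0 for degrees 0…6.
Multiplying by (1 + z + z^6) gives running coefficients 1,1,2,2,1,1,1 for degrees 0…6.
Finally multiplying by (1 + z + z^2), the product of all factors after the first has coefficients 1,2,4,5,5,4,3 for degrees 0…6.
[z^6] = 1·3 + 4·4 + 6·5 + 4·5 + 1·4 = 73.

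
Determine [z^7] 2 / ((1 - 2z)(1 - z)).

Partial fractions give a closed form: a_n = (4)·2^n + (-2)·1^n.
At n = 7: a_7 = 510.

510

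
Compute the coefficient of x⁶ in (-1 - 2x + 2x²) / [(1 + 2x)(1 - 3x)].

The denominator gives the recurrence a_n = a_(n−1) + 6a_(n−2) for n ≥ 3; the numerator fixes a_0 = -1, a_1 = -3, a_2 = -7.
Iterating: -1, -3, -7, -25, -67, -217, -619, so a_6 = -619.

-619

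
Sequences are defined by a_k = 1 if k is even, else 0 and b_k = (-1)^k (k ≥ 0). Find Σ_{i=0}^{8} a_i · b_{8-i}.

5

This is [x^8] in the product of the two ordinary generating functions.
Σ = 1·1 + 0·(-1) + 1·1 + 0·(-1) + 1·1 + 0·(-1) + 1·1 + 0·(-1) + 1·1 = 5.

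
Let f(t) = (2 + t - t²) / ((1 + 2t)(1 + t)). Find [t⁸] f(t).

640

The denominator gives the recurrence a_n = −3a_(n−1) − 2a_(n−2) for n ≥ 3; the numerator fixes a_0 = 2, a_1 = -5, a_2 = 10.
Iterating: 2, -5, 10, -20, 40, -80, 160, -320, 640, so a_8 = 640.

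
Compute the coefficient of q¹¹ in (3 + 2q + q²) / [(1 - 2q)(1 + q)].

The denominator gives the recurrence a_n = a_(n−1) + 2a_(n−2) for n ≥ 3; the numerator fixes a_0 = 3, a_1 = 5, a_2 = 12.
Iterating: 3, 5, 12, 22, 46, 90, 182, 362, 726, 1450, 2902, 5802, so a_11 = 5802.

5802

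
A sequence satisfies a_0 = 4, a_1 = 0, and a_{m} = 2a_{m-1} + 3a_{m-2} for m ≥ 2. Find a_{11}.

177144

The ordinary generating function has denominator 1 - 2x - 3x^2.
Iterating the recurrence: a_0,…,a_{11} = 4, 0, 12, 24, 84, 240, 732, 2184, 6564, 19680, 59052, 177144.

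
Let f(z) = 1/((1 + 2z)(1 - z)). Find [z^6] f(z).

Partial fractions give a closed form: a_n = (2/3)·(-2)^n + (1/3)·1^n.
At n = 6: a_6 = 43.

43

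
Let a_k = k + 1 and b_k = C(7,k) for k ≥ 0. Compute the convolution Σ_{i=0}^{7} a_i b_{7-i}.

576

The convolution is the t^7 coefficient of A(t)B(t).
Σ = 1·1 + 2·7 + 3·21 + 4·35 + 5·35 + 6·21 + 7·7 + 8·1 = 576.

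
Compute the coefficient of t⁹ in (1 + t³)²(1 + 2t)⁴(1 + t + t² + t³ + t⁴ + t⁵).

(1 + t³)² has coefficients 1,0,0,2,0,0,1 for degrees 0…6.
(1 + 2t)⁴ has coefficients 1,8,24,32,16,0,0,0,0,0 for degrees 0…9.
Finally multiplying by (1 + t + t² + t³ + t⁴ + t⁵), the product of all factors after the first has coefficients 1,9,33,65,81,81,80,72,48,16 for degrees 0…9.
[t⁹] = 1·16 + 2·80 + 1·65 = 241.

241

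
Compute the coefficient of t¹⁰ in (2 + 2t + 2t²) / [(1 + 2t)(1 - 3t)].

102966

The denominator gives the recurrence a_n = a_(n−1) + 6a_(n−2) for n ≥ 3; the numerator fixes a_0 = 2, a_1 = 4, a_2 = 18.
Iterating: 2, 4, 18, 42, 150, 402, 1302, 3714, 11526, 33810, 102966, so a_10 = 102966.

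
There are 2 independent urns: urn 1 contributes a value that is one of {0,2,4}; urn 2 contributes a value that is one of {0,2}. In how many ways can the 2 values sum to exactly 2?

The generating function for the choices is (1 + t^2 + t^4)·(1 + t^2); the count is [t^2].
(1 + t^2 + t^4) has coefficients 1,0,1 for degrees 0…2.
(1 + t^2) has coefficients 1,0,1 for degrees 0…2.
[t^2] = 1·1 + 1·1 = 2.

2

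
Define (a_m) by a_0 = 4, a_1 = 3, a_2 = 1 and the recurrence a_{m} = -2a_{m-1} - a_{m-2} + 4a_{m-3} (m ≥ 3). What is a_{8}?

The ordinary generating function has denominator 1 + 2q + q^2 - 4q^3.
Iterating the recurrence: a_0,…,a_{8} = 4, 3, 1, 11, -11, 15, 25, -109, 253.

253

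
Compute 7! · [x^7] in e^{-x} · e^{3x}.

The EGF product rule gives c_7 = Σ_{k_1+k_2=7} C(7; k_1,k_2) · ∏ g_i(k_i), where e^{-x} gives (-1)^k; e^{3x} gives (3)^k.
g_1(k) for k = 0…7: 1, -1, 1, -1, 1, -1, 1, -1.
g_2(k) for k = 0…7: 1, 3, 9, 27, 81, 243, 729, 2187.
c_7 = Σ_k C(7,k)·g_1(k)·g_2(7−k) = 1·1·2187 + 7·(-1)·729 + 21·1·243 + 35·(-1)·81 + 35·1·27 + 21·(-1)·9 + 7·1·3 + 1·(-1)·1 = 2187 − 5103 + 5103 − 2835 + 945 − 189 + 21 − 1 = 128.

128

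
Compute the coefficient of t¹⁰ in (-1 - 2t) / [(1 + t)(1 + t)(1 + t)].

The denominator gives the recurrence a_n = −3a_(n−1) − 3a_(n−2) − a_(n−3) for n ≥ 3; the numerator fixes a_0 = -1, a_1 = 1, a_2 = 0.
Iterating: -1, 1, 0, -2, 5, -9, 14, -20, 27, -35, 44, so a_10 = 44.

44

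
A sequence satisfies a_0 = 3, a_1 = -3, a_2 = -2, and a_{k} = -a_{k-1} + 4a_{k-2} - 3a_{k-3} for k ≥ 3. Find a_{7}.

-647

The ordinary generating function has denominator 1 + x - 4x^2 + 3x^3.
Iterating the recurrence: a_0,…,a_{7} = 3, -3, -2, -19, 20, -90, 227, -647.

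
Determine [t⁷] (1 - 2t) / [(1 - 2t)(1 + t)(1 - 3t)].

The denominator gives the recurrence a_n = 4a_(n−1) − a_(n−2) − 6a_(n−3) for n ≥ 3; the numerator fixes a_0 = 1, a_1 = 2, a_2 = 7.
Iterating: 1, 2, 7, 20, 61, 182, 547, 1640, so a_7 = 1640.

1640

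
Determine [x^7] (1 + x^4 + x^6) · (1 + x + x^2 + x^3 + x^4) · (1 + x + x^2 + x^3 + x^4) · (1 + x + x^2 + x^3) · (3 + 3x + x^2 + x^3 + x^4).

(1 + x^4 + x^6) has coefficients 1,0,0,0,1,0,1 for degrees 0…6.
(1 + x + x^2 + x^3 + x^4) has coefficients 1,1,1,1,1,0,0,0 for degrees 0…7.
Multiplying by (1 + x + x^2 + x^3 + x^4) gives running coefficients 1,2,3,4,5,4,3,2 for degrees 0…7.
Multiplying by (1 + x + x^2 + x^3) gives running coefficients 1,3,6,10,14,16,16,14 for degrees 0…7.
Finally multiplying by (3 + 3x + x^2 + x^3 + x^4), the product of all factors after the first has coefficients 3,12,28,52,82,109,126,130 for degrees 0…7.
[x^7] = 1·130 + 1·52 + 1·12 = 194.

194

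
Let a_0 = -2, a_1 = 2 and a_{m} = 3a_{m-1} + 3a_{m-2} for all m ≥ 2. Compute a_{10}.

55890

The ordinary generating function has denominator 1 - 3q - 3q^2.
Iterating the recurrence: a_0,…,a_{10} = -2, 2, 0, 6, 18, 72, 270, 1026, 3888, 14742, 55890.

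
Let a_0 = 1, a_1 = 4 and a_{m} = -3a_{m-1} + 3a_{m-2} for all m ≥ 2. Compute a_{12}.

The ordinary generating function has denominator 1 + 3t - 3t^2.
Iterating the recurrence: a_0,…,a_{12} = 1, 4, -9, 39, -144, 549, -2079, 7884, -29889, 113319, -429624, 1628829, -6175359.

-6175359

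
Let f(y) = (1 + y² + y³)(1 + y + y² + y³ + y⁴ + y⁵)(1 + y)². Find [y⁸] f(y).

(1 + y² + y³) has coefficients 1,0,1,1 for degrees 0…3.
(1 + y + y² + y³ + y⁴ + y⁵) has coefficients 1,1,1,1,1,1,0,0,0 for degrees 0…8.
Finally multiplying by (1 + y)², the product of all factors after the first has coefficients 1,3,4,4,4,4,3,1,0 for degrees 0…8.
[y⁸] = 1·0 + 1·3 + 1·4 = 7.

7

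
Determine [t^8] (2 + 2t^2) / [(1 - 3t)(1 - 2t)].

42460

The denominator gives the recurrence a_n = 5a_(n−1) − 6a_(n−2) for n ≥ 3; the numerator fixes a_0 = 2, a_1 = 10, a_2 = 40.
Iterating: 2, 10, 40, 140, 460, 1460, 4540, 13940, 42460, so a_8 = 42460.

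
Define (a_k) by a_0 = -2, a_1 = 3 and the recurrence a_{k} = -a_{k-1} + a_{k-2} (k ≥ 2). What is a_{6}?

-34

The ordinary generating function has denominator 1 + x - x^2.
Iterating the recurrence: a_0,…,a_{6} = -2, 3, -5, 8, -13, 21, -34.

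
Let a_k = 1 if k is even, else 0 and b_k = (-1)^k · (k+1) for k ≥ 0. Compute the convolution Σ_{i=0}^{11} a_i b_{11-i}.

-42

This is [x^11] in the product of the two ordinary generating functions.
Σ = 1·(-12) + 0·11 + 1·(-10) + 0·9 + 1·(-8) + 0·7 + 1·(-6) + 0·5 + 1·(-4) + 0·3 + 1·(-2) + 0·1 = -42.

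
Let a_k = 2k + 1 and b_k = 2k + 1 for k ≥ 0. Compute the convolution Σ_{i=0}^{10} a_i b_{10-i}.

891

The convolution is the t^10 coefficient of A(t)B(t).
Σ = 1·21 + 3·19 + 5·17 + 7·15 + 9·13 + 11·11 + 13·9 + 15·7 + 17·5 + 19·3 + 21·1 = 891.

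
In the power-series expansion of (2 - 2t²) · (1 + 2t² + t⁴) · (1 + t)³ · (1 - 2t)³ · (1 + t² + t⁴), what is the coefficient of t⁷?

(2 - 2t²) has coefficients 2,0,-2 for degrees 0…2.
(1 + 2t² + t⁴) has coefficients 1,0,2,0,1,0,0,0 for degrees 0…7.
Multiplying by (1 + t)³ gives running coefficients 1,3,5,7,7,5,3,1 for degrees 0…7.
Multiplying by (1 - 2t)³ gives running coefficients 1,-3,-1,5,1,7,1,-13 for degrees 0…7.
Finally multiplying by (1 + t² + t⁴), the product of all factors after the first has coefficients 1,-3,0,2,1,9,1,-1 for degrees 0…7.
[t⁷] = 2·(-1) − 2·9 = -20.

-20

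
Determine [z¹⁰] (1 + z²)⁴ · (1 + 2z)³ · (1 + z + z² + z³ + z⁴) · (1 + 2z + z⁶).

962

(1 + z²)⁴ has coefficients 1,0,4,0,6,0,4,0,1 for degrees 0…8.
(1 + 2z)³ has coefficients 1,6,12,8,0,0,0,0,0,0,0 for degrees 0…10.
Multiplying by (1 + z + z² + z³ + z⁴) gives running coefficients 1,7,19,27,27,26,20,8,0,0,0 for degrees 0…10.
Finally multiplying by (1 + 2z + z⁶), the product of all factors after the first has coefficients 1,9,33,65,81,80,73,55,35,27,27 for degrees 0…10.
[z¹⁰] = 1·27 + 4·35 + 6·73 + 4·81 + 1·33 = 962.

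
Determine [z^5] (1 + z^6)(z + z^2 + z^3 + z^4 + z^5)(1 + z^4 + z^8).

2

(1 + z^6) has coefficients 1,0,0,0,0,0 for degrees 0…5.
(z + z^2 + z^3 + z^4 + z^5) has coefficients 0,1,1,1,1,1 for degrees 0…5.
Finally multiplying by (1 + z^4 + z^8), the product of all factors after the first has coefficients 0,1,1,1,1,2 for degrees 0…5.
[z^5] = 1·2 = 2.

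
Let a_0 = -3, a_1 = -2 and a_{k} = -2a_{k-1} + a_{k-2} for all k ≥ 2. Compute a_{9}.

-746

The ordinary generating function has denominator 1 + 2q - q^2.
Iterating the recurrence: a_0,…,a_{9} = -3, -2, 1, -4, 9, -22, 53, -128, 309, -746.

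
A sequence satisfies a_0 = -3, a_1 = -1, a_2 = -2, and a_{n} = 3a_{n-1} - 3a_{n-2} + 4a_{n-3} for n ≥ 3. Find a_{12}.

The ordinary generating function has denominator 1 - 3q + 3q^2 - 4q^3.
Iterating the recurrence: a_0,…,a_{12} = -3, -1, -2, -15, -43, -92, -207, -517, -1298, -3171, -7687, -18740, -45843.

-45843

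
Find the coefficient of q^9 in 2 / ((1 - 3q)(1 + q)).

Partial fractions give a closed form: a_n = (3/2)·3^n + (1/2)·(-1)^n.
At n = 9: a_9 = 29524.

29524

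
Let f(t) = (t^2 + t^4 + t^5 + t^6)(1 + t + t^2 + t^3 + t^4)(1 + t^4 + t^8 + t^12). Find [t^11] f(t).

4

(t^2 + t^4 + t^5 + t^6) has coefficients 0,0,1,0,1,1,1 for degrees 0…6.
(1 + t + t^2 + t^3 + t^4) has coefficients 1,1,1,1,1,0,0,0,0,0,0,0 for degrees 0…11.
Finally multiplying by (1 + t^4 + t^8 + t^12), the product of all factors after the first has coefficients 1,1,1,1,2,1,1,1,2,1,1,1 for degrees 0…11.
[t^11] = 1·1 + 1·1 + 1·1 + 1·1 = 4.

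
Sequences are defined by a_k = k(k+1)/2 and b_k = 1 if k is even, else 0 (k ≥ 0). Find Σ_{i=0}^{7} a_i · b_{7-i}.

Write out a_i and b_{7-i} for i = 0,…,7 and sum the products.
Σ = 0·0 + 1·1 + 3·0 + 6·1 + 10·0 + 15·1 + 21·0 + 28·1 = 50.

50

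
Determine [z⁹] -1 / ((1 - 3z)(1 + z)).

The denominator gives the recurrence a_n = 2a_(n−1) + 3a_(n−2) for n ≥ 2; the numerator fixes a_0 = -1, a_1 = -2.
Iterating: -1, -2, -7, -20, -61, -182, -547, -1640, -4921, -14762, so a_9 = -14762.

-14762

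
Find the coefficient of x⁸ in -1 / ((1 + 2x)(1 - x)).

-171

Partial fractions give a closed form: a_n = (-2/3)·(-2)^n + (-1/3)·1^n.
At n = 8: a_8 = -171.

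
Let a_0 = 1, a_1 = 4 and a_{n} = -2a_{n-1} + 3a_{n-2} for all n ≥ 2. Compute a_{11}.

The ordinary generating function has denominator 1 + 2x - 3x^2.
Iterating the recurrence: a_0,…,a_{11} = 1, 4, -5, 22, -59, 184, -545, 1642, -4919, 14764, -44285, 132862.

132862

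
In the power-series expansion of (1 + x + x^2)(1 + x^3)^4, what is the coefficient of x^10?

4

(1 + x + x^2) has coefficients 1,1,1 for degrees 0…2.
(1 + x^3)^4 has coefficients 1,0,0,4,0,0,6,0,0,4,0 for degrees 0…10.
[x^10] = 1·0 + 1·4 + 1·0 = 4.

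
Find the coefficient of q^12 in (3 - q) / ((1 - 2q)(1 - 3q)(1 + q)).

Partial fractions give a closed form: a_n = (-10/3)·2^n + (6)·3^n + (1/3)·(-1)^n.
At n = 12: a_12 = 3174993.

3174993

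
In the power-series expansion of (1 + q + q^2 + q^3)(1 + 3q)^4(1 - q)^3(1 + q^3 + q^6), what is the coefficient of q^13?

(1 + q + q^2 + q^3) has coefficients 1,1,1,1 for degrees 0…3.
(1 + 3q)^4 has coefficients 1,12,54,108,81,0,0,0,0,0,0,0,0,0 for degrees 0…13.
Multiplying by (1 - q)^3 gives running coefficients 1,9,21,-19,-93,27,135,-81,0,0,0,0,0,0 for degrees 0…13.
Finally multiplying by (1 + q^3 + q^6), the product of all factors after the first has coefficients 1,9,21,-18,-84,48,117,-165,48,116,-174,27,135,-81 for degrees 0…13.
[q^13] = 1·(-81) + 1·135 + 1·27 + 1·(-174) = -93.

-93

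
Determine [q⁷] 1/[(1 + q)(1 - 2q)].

85

Partial fractions give a closed form: a_n = (1/3)·(-1)^n + (2/3)·2^n.
At n = 7: a_7 = 85.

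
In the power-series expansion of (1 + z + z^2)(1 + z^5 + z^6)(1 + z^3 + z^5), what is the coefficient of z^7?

(1 + z + z^2) has coefficients 1,1,1 for degrees 0…2.
(1 + z^5 + z^6) has coefficients 1,0,0,0,0,1,1,0 for degrees 0…7.
Finally multiplying by (1 + z^3 + z^5), the product of all factors after the first has coefficients 1,0,0,1,0,2,1,0 for degrees 0…7.
[z^7] = 1·0 + 1·1 + 1·2 = 3.

3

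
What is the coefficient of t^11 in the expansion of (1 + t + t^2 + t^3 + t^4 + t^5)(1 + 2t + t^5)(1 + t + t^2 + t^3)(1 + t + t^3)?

(1 + t + t^2 + t^3 + t^4 + t^5) has coefficients 1,1,1,1,1,1 for degrees 0…5.
(1 + 2t + t^5) has coefficients 1,2,0,0,0,1,0,0,0,0,0,0 for degrees 0…11.
Multiplying by (1 + t + t^2 + t^3) gives running coefficients 1,3,3,3,2,1,1,1,1,0,0,0 for degrees 0…11.
Finally multiplying by (1 + t + t^3), the product of all factors after the first has coefficients 1,4,6,7,8,6,5,4,3,2,1,1 for degrees 0…11.
[t^11] = 1·1 + 1·1 + 1·2 + 1·3 + 1·4 + 1·5 = 16.

16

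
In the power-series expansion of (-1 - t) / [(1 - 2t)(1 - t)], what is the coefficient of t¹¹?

-6142

Partial fractions give a closed form: a_n = (-3)·2^n + (2)·1^n.
At n = 11: a_11 = -6142.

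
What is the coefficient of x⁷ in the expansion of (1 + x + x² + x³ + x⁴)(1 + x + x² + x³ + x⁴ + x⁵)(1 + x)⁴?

(1 + x + x² + x³ + x⁴) has coefficients 1,1,1,1,1 for degrees 0…4.
(1 + x + x² + x³ + x⁴ + x⁵) has coefficients 1,1,1,1,1,1,0,0 for degrees 0…7.
Finally multiplying by (1 + x)⁴, the product of all factors after the first has coefficients 1,5,11,15,16,16,15,11 for degrees 0…7.
[x⁷] = 1·11 + 1·15 + 1·16 + 1·16 + 1·15 = 73.

73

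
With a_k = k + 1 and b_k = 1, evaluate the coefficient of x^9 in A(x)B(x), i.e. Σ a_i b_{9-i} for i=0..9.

This is [x^9] in the product of the two ordinary generating functions.
Σ = 1·1 + 2·1 + 3·1 + 4·1 + 5·1 + 6·1 + 7·1 + 8·1 + 9·1 + 10·1 = 55.

55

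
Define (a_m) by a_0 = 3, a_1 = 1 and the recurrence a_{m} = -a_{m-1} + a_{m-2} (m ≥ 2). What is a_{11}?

-76

The ordinary generating function has denominator 1 + z - z^2.
Iterating the recurrence: a_0,…,a_{11} = 3, 1, 2, -1, 3, -4, 7, -11, 18, -29, 47, -76.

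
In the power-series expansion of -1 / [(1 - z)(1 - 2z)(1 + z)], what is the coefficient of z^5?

-42

Partial fractions give a closed form: a_n = (1/2)·1^n + (-4/3)·2^n + (-1/6)·(-1)^n.
At n = 5: a_5 = -42.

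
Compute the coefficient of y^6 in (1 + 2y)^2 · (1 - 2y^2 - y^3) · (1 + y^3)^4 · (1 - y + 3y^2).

-22

(1 + 2y)^2 has coefficients 1,4,4 for degrees 0…2.
(1 - 2y^2 - y^3) has coefficients 1,0,-2,-1,0,0,0 for degrees 0…6.
Multiplying by (1 + y^3)^4 gives running coefficients 1,0,-2,3,0,-8,2 for degrees 0…6.
Finally multiplying by (1 - y + 3y^2), the product of all factors after the first has coefficients 1,-1,1,5,-9,1,10 for degrees 0…6.
[y^6] = 1·10 + 4·1 + 4·(-9) = -22.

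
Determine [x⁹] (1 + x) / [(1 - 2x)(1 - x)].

1534

Partial fractions give a closed form: a_n = (3)·2^n + (-2)·1^n.
At n = 9: a_9 = 1534.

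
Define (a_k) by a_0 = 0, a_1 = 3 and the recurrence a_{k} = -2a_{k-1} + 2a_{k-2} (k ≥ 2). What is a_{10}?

The ordinary generating function has denominator 1 + 2q - 2q^2.
Iterating the recurrence: a_0,…,a_{10} = 0, 3, -6, 18, -48, 132, -360, 984, -2688, 7344, -20064.

-20064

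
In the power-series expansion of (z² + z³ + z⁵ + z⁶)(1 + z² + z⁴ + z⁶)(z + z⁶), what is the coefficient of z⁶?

(z² + z³ + z⁵ + z⁶) has coefficients 0,0,1,1,0,1,1 for degrees 0…6.
(1 + z² + z⁴ + z⁶) has coefficients 1,0,1,0,1,0,1 for degrees 0…6.
Finally multiplying by (z + z⁶), the product of all factors after the first has coefficients 0,1,0,1,0,1,1 for degrees 0…6.
[z⁶] = 1·0 + 1·1 + 1·1 + 1·0 = 2.

2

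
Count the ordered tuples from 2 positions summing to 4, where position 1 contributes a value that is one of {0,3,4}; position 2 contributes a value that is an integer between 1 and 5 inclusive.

The generating function for the choices is (1 + z^3 + z^4)·(z + z^2 + z^3 + z^4 + z^5); the count is [z^4].
(1 + z^3 + z^4) has coefficients 1,0,0,1,1 for degrees 0…4.
(z + z^2 + z^3 + z^4 + z^5) has coefficients 0,1,1,1,1 for degrees 0…4.
[z^4] = 1·1 + 1·1 + 1·0 = 2.

2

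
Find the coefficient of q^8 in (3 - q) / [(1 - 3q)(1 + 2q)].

10856

The denominator gives the recurrence a_n = a_(n−1) + 6a_(n−2) for n ≥ 2; the numerator fixes a_0 = 3, a_1 = 2.
Iterating: 3, 2, 20, 32, 152, 344, 1256, 3320, 10856, so a_8 = 10856.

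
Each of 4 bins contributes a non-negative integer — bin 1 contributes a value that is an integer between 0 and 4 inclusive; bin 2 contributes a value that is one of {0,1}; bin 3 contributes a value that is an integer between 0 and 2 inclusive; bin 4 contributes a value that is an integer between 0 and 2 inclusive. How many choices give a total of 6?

14

The generating function for the choices is (1 + q + q^2 + q^3 + q^4)·(1 + q)·(1 + q + q^2)·(1 + q + q^2); the count is [q^6].
(1 + q + q^2 + q^3 + q^4) has coefficients 1,1,1,1,1 for degrees 0…4.
(1 + q) has coefficients 1,1,0,0,0,0,0 for degrees 0…6.
Multiplying by (1 + q + q^2) gives running coefficients 1,2,2,1,0,0,0 for degrees 0…6.
Finally multiplying by (1 + q + q^2), the product of all factors after the first has coefficients 1,3,5,5,3,1,0 for degrees 0…6.
[q^6] = 1·0 + 1·1 + 1·3 + 1·5 + 1·5 = 14.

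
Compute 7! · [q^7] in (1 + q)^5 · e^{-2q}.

The EGF product rule gives c_7 = Σ_{k_1+k_2=7} C(7; k_1,k_2) · ∏ g_i(k_i), where (1+q)^5 gives the falling factorial (5)_k; e^{-2q} gives (-2)^k.
g_1(k) for k = 0…7: 1, 5, 20, 60, 120, 120, 0, 0.
g_2(k) for k = 0…7: 1, -2, 4, -8, 16, -32, 64, -128.
c_7 = Σ_k C(7,k)·g_1(k)·g_2(7−k) = 1·1·(-128) + 7·5·64 + 21·20·(-32) + 35·60·16 + 35·120·(-8) + 21·120·4 = −128 + 2240 − 13440 + 33600 − 33600 + 10080 = -1248.

-1248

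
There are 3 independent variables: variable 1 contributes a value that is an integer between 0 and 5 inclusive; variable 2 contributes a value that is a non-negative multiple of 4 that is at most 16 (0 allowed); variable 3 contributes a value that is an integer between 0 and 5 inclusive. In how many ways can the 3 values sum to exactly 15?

The generating function for the choices is (1 + t + t² + t³ + t⁴ + t⁵)·(1 + t⁴ + t⁸ + t¹² + t¹⁶)·(1 + t + t² + t³ + t⁴ + t⁵); the count is [t¹⁵].
(1 + t + t² + t³ + t⁴ + t⁵) has coefficients 1,1,1,1,1,1 for degrees 0…5.
(1 + t⁴ + t⁸ + t¹² + t¹⁶) has coefficients 1,0,0,0,1,0,0,0,1,0,0,0,1,0,0,0 for degrees 0…15.
Finally multiplying by (1 + t + t² + t³ + t⁴ + t⁵), the product of all factors after the first has coefficients 1,1,1,1,2,2,1,1,2,2,1,1,2,2,1,1 for degrees 0…15.
[t¹⁵] = 1·1 + 1·1 + 1·2 + 1·2 + 1·1 + 1·1 = 8.

8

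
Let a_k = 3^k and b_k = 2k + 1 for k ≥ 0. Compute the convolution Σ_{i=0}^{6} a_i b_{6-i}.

This is [x^6] in the product of the two ordinary generating functions.
Σ = 1·13 + 3·11 + 9·9 + 27·7 + 81·5 + 243·3 + 729·1 = 2179.

2179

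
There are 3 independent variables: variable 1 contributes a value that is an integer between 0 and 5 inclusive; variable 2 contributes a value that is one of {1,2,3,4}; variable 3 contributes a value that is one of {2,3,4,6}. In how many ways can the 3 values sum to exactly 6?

9

The generating function for the choices is (1 + q + q² + q³ + q⁴ + q⁵)·(q + q² + q³ + q⁴)·(q² + q³ + q⁴ + q⁶); the count is [q⁶].
(1 + q + q² + q³ + q⁴ + q⁵) has coefficients 1,1,1,1,1,1 for degrees 0…5.
(q + q² + q³ + q⁴) has coefficients 0,1,1,1,1,0,0 for degrees 0…6.
Finally multiplying by (q² + q³ + q⁴ + q⁶), the product of all factors after the first has coefficients 0,0,0,1,2,3,3 for degrees 0…6.
[q⁶] = 1·3 + 1·3 + 1·2 + 1·1 + 1·0 + 1·0 = 9.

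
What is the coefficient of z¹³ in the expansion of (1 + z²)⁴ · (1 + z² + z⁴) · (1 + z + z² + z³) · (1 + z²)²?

(1 + z²)⁴ has coefficients 1,0,4,0,6,0,4,0,1 for degrees 0…8.
(1 + z² + z⁴) has coefficients 1,0,1,0,1,0,0,0,0,0,0,0,0,0 for degrees 0…13.
Multiplying by (1 + z + z² + z³) gives running coefficients 1,1,2,2,2,2,1,1,0,0,0,0,0,0 for degrees 0…13.
Finally multiplying by (1 + z²)², the product of all factors after the first has coefficients 1,1,4,4,7,7,7,7,4,4,1,1,0,0 for degrees 0…13.
[z¹³] = 1·0 + 4·1 + 6·4 + 4·7 + 1·7 = 63.

63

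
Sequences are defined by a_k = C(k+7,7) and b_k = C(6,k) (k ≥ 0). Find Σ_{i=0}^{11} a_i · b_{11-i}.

511380

Write out a_i and b_{11-i} for i = 0,…,11 and sum the products.
Σ = 1·0 + 8·0 + 36·0 + 120·0 + 330·0 + 792·1 + 1716·6 + 3432·15 + 6435·20 + 11440·15 + 19448·6 + 31824·1 = 511380.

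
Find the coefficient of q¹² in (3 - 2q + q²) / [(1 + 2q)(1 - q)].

The denominator gives the recurrence a_n = −a_(n−1) + 2a_(n−2) for n ≥ 3; the numerator fixes a_0 = 3, a_1 = -5, a_2 = 12.
Iterating: 3, -5, 12, -22, 46, -90, 182, -362, 726, -1450, 2902, -5802, 11606, so a_12 = 11606.

11606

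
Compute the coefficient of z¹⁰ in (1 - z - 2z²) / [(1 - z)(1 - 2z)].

2

The denominator gives the recurrence a_n = 3a_(n−1) − 2a_(n−2) for n ≥ 3; the numerator fixes a_0 = 1, a_1 = 2, a_2 = 2.
Iterating: 1, 2, 2, 2, 2, 2, 2, 2, 2, 2, 2, so a_10 = 2.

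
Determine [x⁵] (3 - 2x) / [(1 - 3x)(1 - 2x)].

1573

The denominator gives the recurrence a_n = 5a_(n−1) − 6a_(n−2) for n ≥ 3; the numerator fixes a_0 = 3, a_1 = 13, a_2 = 47.
Iterating: 3, 13, 47, 157, 503, 1573, so a_5 = 1573.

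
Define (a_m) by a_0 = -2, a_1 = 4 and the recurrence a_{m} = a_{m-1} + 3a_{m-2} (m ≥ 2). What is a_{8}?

The ordinary generating function has denominator 1 - x - 3x^2.
Iterating the recurrence: a_0,…,a_{8} = -2, 4, -2, 10, 4, 34, 46, 148, 286.

286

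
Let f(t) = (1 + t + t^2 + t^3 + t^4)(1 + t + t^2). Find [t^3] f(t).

3

(1 + t + t^2 + t^3 + t^4) has coefficients 1,1,1,1 for degrees 0…3.
(1 + t + t^2) has coefficients 1,1,1,0 for degrees 0…3.
[t^3] = 1·0 + 1·1 + 1·1 + 1·1 = 3.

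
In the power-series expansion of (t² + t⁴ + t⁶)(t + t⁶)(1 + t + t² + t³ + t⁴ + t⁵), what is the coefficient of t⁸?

4

(t² + t⁴ + t⁶) has coefficients 0,0,1,0,1,0,1 for degrees 0…6.
(t + t⁶) has coefficients 0,1,0,0,0,0,1,0,0 for degrees 0…8.
Finally multiplying by (1 + t + t² + t³ + t⁴ + t⁵), the product of all factors after the first has coefficients 0,1,1,1,1,1,2,1,1 for degrees 0…8.
[t⁸] = 1·2 + 1·1 + 1·1 = 4.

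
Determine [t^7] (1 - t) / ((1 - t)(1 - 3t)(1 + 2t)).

The denominator gives the recurrence a_n = 2a_(n−1) + 5a_(n−2) − 6a_(n−3) for n ≥ 3; the numerator fixes a_0 = 1, a_1 = 1, a_2 = 7.
Iterating: 1, 1, 7, 13, 55, 133, 463, 1261, so a_7 = 1261.

1261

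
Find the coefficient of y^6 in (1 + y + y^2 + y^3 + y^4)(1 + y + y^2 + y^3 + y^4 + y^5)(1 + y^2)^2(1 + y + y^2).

44

(1 + y + y^2 + y^3 + y^4) has coefficients 1,1,1,1,1 for degrees 0…4.
(1 + y + y^2 + y^3 + y^4 + y^5) has coefficients 1,1,1,1,1,1,0 for degrees 0…6.
Multiplying by (1 + y^2)^2 gives running coefficients 1,1,3,3,4,4,3 for degrees 0…6.
Finally multiplying by (1 + y + y^2), the product of all factors after the first has coefficients 1,2,5,7,10,11,11 for degrees 0…6.
[y^6] = 1·11 + 1·11 + 1·10 + 1·7 + 1·5 = 44.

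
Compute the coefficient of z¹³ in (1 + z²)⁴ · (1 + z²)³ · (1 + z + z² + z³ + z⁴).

28

(1 + z²)⁴ has coefficients 1,0,4,0,6,0,4,0,1 for degrees 0…8.
(1 + z²)³ has coefficients 1,0,3,0,3,0,1,0,0,0,0,0,0,0 for degrees 0…13.
Finally multiplying by (1 + z + z² + z³ + z⁴), the product of all factors after the first has coefficients 1,1,4,4,7,6,7,4,4,1,1,0,0,0 for degrees 0…13.
[z¹³] = 1·0 + 4·0 + 6·1 + 4·4 + 1·6 = 28.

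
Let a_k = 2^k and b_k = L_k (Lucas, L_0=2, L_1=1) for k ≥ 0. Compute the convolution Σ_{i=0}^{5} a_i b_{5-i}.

The convolution is the x^5 coefficient of A(x)B(x).
Σ = 1·11 + 2·7 + 4·4 + 8·3 + 16·1 + 32·2 = 145.

145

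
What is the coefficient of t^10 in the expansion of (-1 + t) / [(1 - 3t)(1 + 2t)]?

The denominator gives the recurrence a_n = a_(n−1) + 6a_(n−2) for n ≥ 3; the numerator fixes a_0 = -1, a_1 = 0, a_2 = -6.
Iterating: -1, 0, -6, -6, -42, -78, -330, -798, -2778, -7566, -24234, so a_10 = -24234.

-24234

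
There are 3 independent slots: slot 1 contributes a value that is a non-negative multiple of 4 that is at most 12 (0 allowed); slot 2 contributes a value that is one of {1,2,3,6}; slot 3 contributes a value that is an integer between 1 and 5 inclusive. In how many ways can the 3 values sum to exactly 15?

6

The generating function for the choices is (1 + q⁴ + q⁸ + q¹²)·(q + q² + q³ + q⁶)·(q + q² + q³ + q⁴ + q⁵); the count is [q¹⁵].
(1 + q⁴ + q⁸ + q¹²) has coefficients 1,0,0,0,1,0,0,0,1,0,0,0,1 for degrees 0…12.
(q + q² + q³ + q⁶) has coefficients 0,1,1,1,0,0,1,0,0,0,0,0,0,0,0,0 for degrees 0…15.
Finally multiplying by (q + q² + q³ + q⁴ + q⁵), the product of all factors after the first has coefficients 0,0,1,2,3,3,3,3,2,1,1,1,0,0,0,0 for degrees 0…15.
[q¹⁵] = 1·0 + 1·1 + 1·3 + 1·2 = 6.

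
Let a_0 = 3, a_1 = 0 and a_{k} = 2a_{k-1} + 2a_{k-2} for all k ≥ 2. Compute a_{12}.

The ordinary generating function has denominator 1 - 2q - 2q^2.
Iterating the recurrence: a_0,…,a_{12} = 3, 0, 6, 12, 36, 96, 264, 720, 1968, 5376, 14688, 40128, 109632.

109632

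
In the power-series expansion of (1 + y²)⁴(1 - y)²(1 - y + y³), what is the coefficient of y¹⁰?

-5

(1 + y²)⁴ has coefficients 1,0,4,0,6,0,4,0,1 for degrees 0…8.
(1 - y)² has coefficients 1,-2,1,0,0,0,0,0,0,0,0 for degrees 0…10.
Finally multiplying by (1 - y + y³), the product of all factors after the first has coefficients 1,-3,3,0,-2,1,0,0,0,0,0 for degrees 0…10.
[y¹⁰] = 1·0 + 4·0 + 6·0 + 4·(-2) + 1·3 = -5.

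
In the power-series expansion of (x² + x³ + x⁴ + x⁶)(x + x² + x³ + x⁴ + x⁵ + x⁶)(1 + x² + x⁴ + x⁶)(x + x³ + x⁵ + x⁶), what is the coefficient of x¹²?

(x² + x³ + x⁴ + x⁶) has coefficients 0,0,1,1,1,0,1 for degrees 0…6.
(x + x² + x³ + x⁴ + x⁵ + x⁶) has coefficients 0,1,1,1,1,1,1,0,0,0,0,0,0 for degrees 0…12.
Multiplying by (1 + x² + x⁴ + x⁶) gives running coefficients 0,1,1,2,2,3,3,3,3,2,2,1,1 for degrees 0…12.
Finally multiplying by (x + x³ + x⁵ + x⁶), the product of all factors after the first has coefficients 0,0,1,1,3,3,6,7,9,10,10,11,9 for degrees 0…12.
[x¹²] = 1·10 + 1·10 + 1·9 + 1·6 = 35.

35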